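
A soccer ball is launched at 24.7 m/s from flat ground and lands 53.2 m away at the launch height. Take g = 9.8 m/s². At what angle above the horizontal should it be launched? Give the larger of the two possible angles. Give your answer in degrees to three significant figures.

R = v₀² sin 2θ / g gives sin 2θ = gR/v₀² = 9.80·53.2/24.7² = 0.8546.
2θ = 58.71° or 180° − 58.71° = 121.3°, so θ = 29.36° or 60.64°.
The larger angle is 60.64°.

60.6°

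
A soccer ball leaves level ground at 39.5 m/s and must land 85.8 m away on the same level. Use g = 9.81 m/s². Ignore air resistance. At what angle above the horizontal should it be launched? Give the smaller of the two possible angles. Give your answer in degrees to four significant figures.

From R = (v₀²/g) sin 2θ: sin 2θ = 9.81 × 85.8 / 1560.2 = 0.5395.
2θ = 32.65° or 180° − 32.65° = 147.4°, so θ = 16.32° or 73.68°.
The smaller angle is 16.32°.

16.32°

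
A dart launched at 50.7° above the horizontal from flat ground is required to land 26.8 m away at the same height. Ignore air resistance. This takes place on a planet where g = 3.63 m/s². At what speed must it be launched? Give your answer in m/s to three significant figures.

9.96 m/s

On level ground R = v₀² sin 2θ / g ⇒ v₀ = √(gR / sin 2θ).
v₀ = √(3.63 × 26.8 / sin 101.4°) = √(97.28 / 0.9803) = √99.242 = 9.962 m/s.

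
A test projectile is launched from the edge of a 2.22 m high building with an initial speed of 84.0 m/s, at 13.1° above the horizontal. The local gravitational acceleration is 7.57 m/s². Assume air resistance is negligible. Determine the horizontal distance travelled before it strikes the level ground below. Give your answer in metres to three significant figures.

Resolve: vₓ = 84.00 cos 13.1° = 81.81 m/s and v_y0 = 84.00 sin 13.1° = 19.04 m/s.
With up positive and y = 0 at the ground: y(t) = 2.22 + (19.04) t − 3.785 t². Setting y = 0 and taking the positive root: t = [19.04 + √(19.04² + 2·7.57·2.22)] / 7.57 = (19.04 + 19.90) / 7.57 = 5.144 s.
Horizontal distance: R = vₓ t = 81.81 × 5.144 = 420.9 m.

421 m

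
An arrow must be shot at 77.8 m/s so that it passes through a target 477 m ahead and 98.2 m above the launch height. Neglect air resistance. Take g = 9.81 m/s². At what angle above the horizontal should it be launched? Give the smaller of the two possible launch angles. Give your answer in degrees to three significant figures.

Trajectory: y = x tanθ − g x² (1 + tan²θ)/(2v₀²). With x = 477, y = 98.2, v₀ = 77.8, g = 9.81:
184.4 tan²θ − 477 tanθ + (282.6) = 0.
tanθ = [477 ± √(477² − 4 × 184.4 × (282.6))] / (2 × 184.4) = (477 ± 138.3) / 368.8, giving tanθ = 0.9186 or 1.668.
θ = 42.57° or 59.06°; the smaller is 42.57°.

42.6°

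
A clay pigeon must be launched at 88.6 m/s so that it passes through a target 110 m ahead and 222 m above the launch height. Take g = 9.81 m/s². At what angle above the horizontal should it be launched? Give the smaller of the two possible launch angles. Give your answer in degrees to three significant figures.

68.4°

Trajectory: y = x tanθ − g x² (1 + tan²θ)/(2v₀²). With x = 110, y = 222, v₀ = 88.6, g = 9.81:
7.561 tan²θ − 110 tanθ + (229.6) = 0.
tanθ = [110 ± √(110² − 4 × 7.561 × (229.6))] / (2 × 7.561) = (110 ± 71.82) / 15.12, giving tanθ = 2.525 or 12.02.
θ = 68.40° or 85.25°; the smaller is 68.40°.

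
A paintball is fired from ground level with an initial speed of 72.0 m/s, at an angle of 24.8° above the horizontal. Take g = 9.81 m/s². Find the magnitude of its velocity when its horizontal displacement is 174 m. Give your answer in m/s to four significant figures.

vₓ = 72.00 cos 24.8° = 65.36 m/s; v_y0 = 72.00 sin 24.8° = 30.20 m/s.
At x = 174 m, t = x/vₓ = 174/65.36 = 2.662 s.
Vertical velocity there: v_y = v_y0 − g t = 30.20 − 9.81 × 2.662 = 4.085 m/s.
Speed: √(vₓ² + v_y²) = √(65.36² + 4.085²) = 65.49 m/s.

65.49 m/s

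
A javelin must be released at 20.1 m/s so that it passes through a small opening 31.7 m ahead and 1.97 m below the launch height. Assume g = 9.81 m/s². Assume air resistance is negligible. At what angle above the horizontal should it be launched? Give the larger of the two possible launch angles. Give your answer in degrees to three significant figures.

Trajectory: y = x tanθ − g x² (1 + tan²θ)/(2v₀²). With x = 31.7, y = −1.97, v₀ = 20.1, g = 9.81:
12.20 tan²θ − 31.7 tanθ + (10.23) = 0.
tanθ = [31.7 ± √(31.7² − 4 × 12.20 × (10.23))] / (2 × 12.20) = (31.7 ± 22.49) / 24.40, giving tanθ = 0.3776 or 2.221.
θ = 20.69° or 65.76°; the larger is 65.76°.

65.8°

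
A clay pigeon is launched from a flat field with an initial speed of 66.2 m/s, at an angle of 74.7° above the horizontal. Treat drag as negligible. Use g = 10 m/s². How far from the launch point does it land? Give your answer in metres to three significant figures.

223 m

Components: vₓ = 66.20 cos 74.7° = 17.47 m/s, v_y0 = 66.20 sin 74.7° = 63.85 m/s.
Flight time T = 2 v_y0 / g = 12.77 s.
Range: R = vₓ T = 17.47 × 12.77 = 223.1 m.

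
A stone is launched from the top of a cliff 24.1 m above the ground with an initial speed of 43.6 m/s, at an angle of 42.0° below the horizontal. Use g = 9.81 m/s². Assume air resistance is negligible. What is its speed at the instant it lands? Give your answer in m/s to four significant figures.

48.72 m/s

Horizontal component vₓ = 43.60 cos 42.0° = 32.40 m/s; vertical v_y0 = −29.17 m/s (downward).
With up positive and y = 0 at the ground: y(t) = 24.1 + (−29.17) t − 4.905 t². Setting y = 0 and taking the positive root: t = [−29.17 + √(29.17² + 2·9.81·24.1)] / 9.81 = (−29.17 + 36.39) / 9.81 = 0.7352 s.
Vertical velocity at impact: v_y = v_y0 − g t = −29.17 − 9.81 × 0.7352 = −36.39 m/s.
Speed: |v| = √(vₓ² + v_y²) = √(32.40² + 36.39²) = 48.72 m/s.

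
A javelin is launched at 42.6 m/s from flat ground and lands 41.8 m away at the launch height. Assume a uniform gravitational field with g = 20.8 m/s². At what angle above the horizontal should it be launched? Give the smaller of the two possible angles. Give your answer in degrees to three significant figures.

14.3°

R = v₀² sin 2θ / g gives sin 2θ = gR/v₀² = 20.8·41.8/42.6² = 0.4791.
2θ = 28.63° or 180° − 28.63° = 151.4°, so θ = 14.31° or 75.69°.
The smaller angle is 14.31°.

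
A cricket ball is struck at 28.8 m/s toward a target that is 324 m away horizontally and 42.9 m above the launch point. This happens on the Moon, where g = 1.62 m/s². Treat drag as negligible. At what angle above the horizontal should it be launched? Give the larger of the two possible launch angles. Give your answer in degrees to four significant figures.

Trajectory: y = x tanθ − g x² (1 + tan²θ)/(2v₀²). With x = 324, y = 42.9, v₀ = 28.8, g = 1.62:
102.5 tan²θ − 324 tanθ + (145.4) = 0.
tanθ = [324 ± √(324² − 4 × 102.5 × (145.4))] / (2 × 102.5) = (324 ± 212.9) / 205.0, giving tanθ = 0.5416 or 2.619.
θ = 28.44° or 69.10°; the larger is 69.10°.

69.10°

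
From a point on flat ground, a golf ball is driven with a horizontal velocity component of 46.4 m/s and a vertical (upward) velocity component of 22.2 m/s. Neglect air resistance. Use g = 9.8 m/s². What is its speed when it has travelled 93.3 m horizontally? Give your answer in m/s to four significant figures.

46.47 m/s

Time to reach x = 93.3 m: t = x/vₓ = 93.3/46.40 = 2.011 s.
Vertical velocity there: v_y = v_y0 − g t = 22.20 − 9.80 × 2.011 = 2.494 m/s.
Speed: √(vₓ² + v_y²) = √(46.40² + 2.494²) = 46.47 m/s.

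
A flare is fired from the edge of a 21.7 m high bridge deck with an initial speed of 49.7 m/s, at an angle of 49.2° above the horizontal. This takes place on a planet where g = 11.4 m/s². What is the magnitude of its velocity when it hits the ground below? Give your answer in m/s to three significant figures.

Components: vₓ = 49.70 cos 49.2° = 32.48 m/s, v_y0 = 49.70 sin 49.2° = 37.62 m/s.
With up positive and y = 0 at the ground: y(t) = 21.7 + (37.62) t − 5.700 t². Setting y = 0 and taking the positive root: t = [37.62 + √(37.62² + 2·11.4·21.7)] / 11.4 = (37.62 + 43.71) / 11.4 = 7.134 s.
Vertical velocity at impact: v_y = v_y0 − g t = 37.62 − 11.4 × 7.134 = −43.71 m/s.
Speed: |v| = √(vₓ² + v_y²) = √(32.48² + 43.71²) = 54.45 m/s.

54.5 m/s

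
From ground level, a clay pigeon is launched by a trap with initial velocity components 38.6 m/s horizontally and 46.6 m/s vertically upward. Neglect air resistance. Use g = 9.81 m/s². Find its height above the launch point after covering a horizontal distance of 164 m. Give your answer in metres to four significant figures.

x = vₓ t ⇒ t = 164/38.60 = 4.249 s.
Height: y = v_y0 t − ½ g t² = 46.60 × 4.249 − 4.905 × 4.249² = 198.0 − 88.54 = 109.4 m.

109.4 m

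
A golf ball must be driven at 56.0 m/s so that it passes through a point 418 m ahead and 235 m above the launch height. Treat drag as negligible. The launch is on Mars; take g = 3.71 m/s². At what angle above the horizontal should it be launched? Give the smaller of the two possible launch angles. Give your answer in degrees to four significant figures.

48.22°

Trajectory: y = x tanθ − g x² (1 + tan²θ)/(2v₀²). With x = 418, y = 235, v₀ = 56.0, g = 3.71:
103.4 tan²θ − 418 tanθ + (338.4) = 0.
tanθ = [418 ± √(418² − 4 × 103.4 × (338.4))] / (2 × 103.4) = (418 ± 186.7) / 206.7, giving tanθ = 1.119 or 2.925.
θ = 48.22° or 71.13°; the smaller is 48.22°.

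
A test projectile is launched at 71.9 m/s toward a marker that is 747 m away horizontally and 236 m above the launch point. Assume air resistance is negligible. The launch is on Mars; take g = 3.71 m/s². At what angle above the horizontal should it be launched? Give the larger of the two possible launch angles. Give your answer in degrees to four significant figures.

Trajectory: y = x tanθ − g x² (1 + tan²θ)/(2v₀²). With x = 747, y = 236, v₀ = 71.9, g = 3.71:
200.2 tan²θ − 747 tanθ + (436.2) = 0.
tanθ = [747 ± √(747² − 4 × 200.2 × (436.2))] / (2 × 200.2) = (747 ± 456.8) / 400.5, giving tanθ = 0.7248 or 3.006.
θ = 35.93° or 71.60°; the larger is 71.60°.

71.60°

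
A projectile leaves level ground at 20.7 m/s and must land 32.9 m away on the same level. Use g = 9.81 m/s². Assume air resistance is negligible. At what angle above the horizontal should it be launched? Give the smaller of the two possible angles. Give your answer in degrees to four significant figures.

24.44°

From R = (v₀²/g) sin 2θ: sin 2θ = 9.81 × 32.9 / 428.49 = 0.7532.
2θ = 48.87° or 180° − 48.87° = 131.1°, so θ = 24.44° or 65.56°.
The smaller angle is 24.44°.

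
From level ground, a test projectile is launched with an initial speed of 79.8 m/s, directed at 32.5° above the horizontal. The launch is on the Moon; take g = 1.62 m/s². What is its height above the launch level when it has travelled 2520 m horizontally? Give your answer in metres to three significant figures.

Components: vₓ = 79.80 cos 32.5° = 67.30 m/s, v_y0 = 79.80 sin 32.5° = 42.88 m/s.
x = vₓ t ⇒ t = 2520/67.30 = 37.44 s.
Height: y = v_y0 t − ½ g t² = 42.88 × 37.44 − 0.8100 × 37.44² = 1605 − 1136 = 469.8 m.

470 m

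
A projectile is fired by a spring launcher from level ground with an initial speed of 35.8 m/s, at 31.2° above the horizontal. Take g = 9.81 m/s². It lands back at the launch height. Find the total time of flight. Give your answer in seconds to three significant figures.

3.78 s

vₓ = 35.80 cos 31.2° = 30.62 m/s; v_y0 = 35.80 sin 31.2° = 18.55 m/s.
Landing at launch height ⇒ T = 2 v_y0 / g = 2 × 18.55 / 9.81 = 3.781 s.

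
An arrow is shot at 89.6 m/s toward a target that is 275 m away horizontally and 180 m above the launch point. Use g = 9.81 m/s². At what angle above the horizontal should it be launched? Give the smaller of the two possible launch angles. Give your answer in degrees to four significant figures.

Trajectory: y = x tanθ − g x² (1 + tan²θ)/(2v₀²). With x = 275, y = 180, v₀ = 89.6, g = 9.81:
46.20 tan²θ − 275 tanθ + (226.2) = 0.
tanθ = [275 ± √(275² − 4 × 46.20 × (226.2))] / (2 × 46.20) = (275 ± 183.9) / 92.41, giving tanθ = 0.9859 or 4.966.
θ = 44.59° or 78.61°; the smaller is 44.59°.

44.59°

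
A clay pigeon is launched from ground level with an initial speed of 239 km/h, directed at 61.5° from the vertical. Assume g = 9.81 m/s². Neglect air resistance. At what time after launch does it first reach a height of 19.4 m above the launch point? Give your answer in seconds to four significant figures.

Convert: 239 km/h = 239/3.6 = 66.39 m/s.
Horizontal component vₓ = 66.39 sin 61.5° = 58.34 m/s; vertical v_y0 = 66.39 cos 61.5° = 31.68 m/s.
Require v_y0 t − ½ g t² = 19.4, i.e. 4.905 t² − 31.68 t + 19.4 = 0.
t = [31.68 ± √(31.68² − 2·9.81·19.4)] / 9.81 = (31.68 ± 24.96) / 9.81, so t = 0.6851 s or t = 5.773 s.
The first (ascending) time is 0.6851 s.

0.6851 s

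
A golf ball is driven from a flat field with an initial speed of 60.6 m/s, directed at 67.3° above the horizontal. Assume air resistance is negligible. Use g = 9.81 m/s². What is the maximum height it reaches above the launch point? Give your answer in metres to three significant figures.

vₓ = 60.60 cos 67.3° = 23.39 m/s; v_y0 = 60.60 sin 67.3° = 55.91 m/s.
Peak height H = v_y0² / (2g) = 3125.5 / 19.62 = 159.3 m.

159 m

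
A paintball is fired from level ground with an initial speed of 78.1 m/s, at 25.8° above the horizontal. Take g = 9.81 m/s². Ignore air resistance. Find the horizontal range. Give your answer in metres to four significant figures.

487.3 m

Horizontal component vₓ = 78.10 cos 25.8° = 70.31 m/s; vertical v_y0 = 78.10 sin 25.8° = 33.99 m/s.
Flight time T = 2 v_y0 / g = 6.930 s.
Horizontal distance R = vₓ T = 70.31 × 6.930 = 487.3 m.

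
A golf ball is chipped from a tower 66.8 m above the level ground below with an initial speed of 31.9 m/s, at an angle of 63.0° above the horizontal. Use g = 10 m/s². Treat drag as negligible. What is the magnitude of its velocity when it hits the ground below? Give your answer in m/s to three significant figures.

vₓ = 31.90 cos 63.0° = 14.48 m/s; v_y0 = 31.90 sin 63.0° = 28.42 m/s.
Vertical motion (up positive, ground at y = 0): 5.000 t² − (28.42) t − 66.8 = 0, so t = (28.42 + √(28.42² + 2·10.0·66.8)) / 10.0 = (28.42 + 46.30) / 10.0 = 7.473 s.
Vertical velocity at impact: v_y = v_y0 − g t = 28.42 − 10.0 × 7.473 = −46.30 m/s.
Speed: |v| = √(vₓ² + v_y²) = √(14.48² + 46.30²) = 48.51 m/s.

48.5 m/s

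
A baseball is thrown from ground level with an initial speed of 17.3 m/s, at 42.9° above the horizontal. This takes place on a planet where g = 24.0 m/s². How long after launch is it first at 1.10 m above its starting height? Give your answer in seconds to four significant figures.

vₓ = 17.30 cos 42.9° = 12.67 m/s; v_y0 = 17.30 sin 42.9° = 11.78 m/s.
Set y = v_y0 t − ½ g t² = 1.10: 12.00 t² − 11.78 t + 1.10 = 0.
Quadratic formula: t = (11.78 ± √85.885) / 24.0 = (11.78 ± 9.267) / 24.0 → t = 0.1045 s or 0.8768 s.
The first (ascending) time is 0.1045 s.

0.1045 s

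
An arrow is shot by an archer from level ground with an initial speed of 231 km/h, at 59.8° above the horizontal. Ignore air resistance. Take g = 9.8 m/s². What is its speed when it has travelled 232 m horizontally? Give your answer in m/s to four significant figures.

Convert: 231 km/h = 231/3.6 = 64.17 m/s.
vₓ = 64.17 cos 59.8° = 32.28 m/s; v_y0 = 64.17 sin 59.8° = 55.46 m/s.
Time to reach x = 232 m: t = x/vₓ = 232/32.28 = 7.188 s.
Vertical velocity there: v_y = v_y0 − g t = 55.46 − 9.80 × 7.188 = −14.98 m/s.
Speed: √(vₓ² + v_y²) = √(32.28² + 14.98²) = 35.58 m/s.

35.58 m/s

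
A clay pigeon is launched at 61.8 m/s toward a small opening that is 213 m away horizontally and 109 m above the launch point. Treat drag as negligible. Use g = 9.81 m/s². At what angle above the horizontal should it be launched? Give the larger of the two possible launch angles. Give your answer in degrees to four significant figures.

68.30°

Trajectory: y = x tanθ − g x² (1 + tan²θ)/(2v₀²). With x = 213, y = 109, v₀ = 61.8, g = 9.81:
58.27 tan²θ − 213 tanθ + (167.3) = 0.
tanθ = [213 ± √(213² − 4 × 58.27 × (167.3))] / (2 × 58.27) = (213 ± 79.90) / 116.5, giving tanθ = 1.142 or 2.513.
θ = 48.80° or 68.30°; the larger is 68.30°.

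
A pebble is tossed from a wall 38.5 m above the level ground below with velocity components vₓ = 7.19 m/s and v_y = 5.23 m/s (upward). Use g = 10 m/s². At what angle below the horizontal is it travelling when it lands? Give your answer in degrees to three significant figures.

With up positive and y = 0 at the ground: y(t) = 38.5 + (5.230) t − 5.000 t². Setting y = 0 and taking the positive root: t = [5.230 + √(5.230² + 2·10.0·38.5)] / 10.0 = (5.230 + 28.24) / 10.0 = 3.347 s.
At impact: v_y = v_y0 − g t = −28.24 m/s; vₓ = 7.190 m/s.
Angle below horizontal: arctan(|v_y|/vₓ) = arctan(28.24/7.190) = 75.71°.

75.7°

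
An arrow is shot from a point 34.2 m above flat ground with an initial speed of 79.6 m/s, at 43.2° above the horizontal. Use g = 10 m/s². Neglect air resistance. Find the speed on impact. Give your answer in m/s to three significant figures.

Components: vₓ = 79.60 cos 43.2° = 58.03 m/s, v_y0 = 79.60 sin 43.2° = 54.49 m/s.
With up positive and y = 0 at the ground: y(t) = 34.2 + (54.49) t − 5.000 t². Setting y = 0 and taking the positive root: t = [54.49 + √(54.49² + 2·10.0·34.2)] / 10.0 = (54.49 + 60.44) / 10.0 = 11.49 s.
Vertical velocity at impact: v_y = v_y0 − g t = 54.49 − 10.0 × 11.49 = −60.44 m/s.
Speed: |v| = √(vₓ² + v_y²) = √(58.03² + 60.44²) = 83.79 m/s.

83.8 m/s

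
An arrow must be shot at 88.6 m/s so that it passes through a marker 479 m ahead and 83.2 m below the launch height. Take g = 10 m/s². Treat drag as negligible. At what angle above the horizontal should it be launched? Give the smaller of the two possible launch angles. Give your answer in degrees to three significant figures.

Trajectory: y = x tanθ − g x² (1 + tan²θ)/(2v₀²). With x = 479, y = −83.2, v₀ = 88.6, g = 10.0:
146.1 tan²θ − 479 tanθ + (62.94) = 0.
tanθ = [479 ± √(479² − 4 × 146.1 × (62.94))] / (2 × 146.1) = (479 ± 438.9) / 292.3, giving tanθ = 0.1371 or 3.141.
θ = 7.809° or 72.34°; the smaller is 7.809°.

7.81°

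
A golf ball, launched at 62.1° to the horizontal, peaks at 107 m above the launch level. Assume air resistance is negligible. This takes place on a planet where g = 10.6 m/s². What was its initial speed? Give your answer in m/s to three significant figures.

At the peak v_y = 0, so v_y0 = √(2gH) = √(2 × 10.6 × 107) = 47.63 m/s.
v_y0 = v₀ sin θ ⇒ v₀ = 47.63 / sin 62.1° = 53.89 m/s.

53.9 m/s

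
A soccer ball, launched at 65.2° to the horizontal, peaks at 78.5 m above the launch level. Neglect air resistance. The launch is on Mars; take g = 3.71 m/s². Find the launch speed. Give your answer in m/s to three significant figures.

At the peak v_y = 0, so v_y0 = √(2gH) = √(2 × 3.71 × 78.5) = 24.13 m/s.
v_y0 = v₀ sin θ ⇒ v₀ = 24.13 / sin 65.2° = 26.59 m/s.

26.6 m/s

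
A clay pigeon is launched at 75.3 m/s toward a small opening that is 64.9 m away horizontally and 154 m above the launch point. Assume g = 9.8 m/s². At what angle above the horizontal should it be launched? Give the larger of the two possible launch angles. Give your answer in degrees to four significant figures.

Trajectory: y = x tanθ − g x² (1 + tan²θ)/(2v₀²). With x = 64.9, y = 154, v₀ = 75.3, g = 9.80:
3.640 tan²θ − 64.9 tanθ + (157.6) = 0.
tanθ = [64.9 ± √(64.9² − 4 × 3.640 × (157.6))] / (2 × 3.640) = (64.9 ± 43.78) / 7.280, giving tanθ = 2.901 or 14.93.
θ = 70.98° or 86.17°; the larger is 86.17°.

86.17°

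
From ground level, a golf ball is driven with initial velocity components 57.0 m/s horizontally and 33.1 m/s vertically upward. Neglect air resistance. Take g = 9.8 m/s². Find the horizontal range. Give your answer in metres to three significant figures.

Time aloft: T = 2 v_y0 / g = 2 × 33.10 / 9.80 = 6.755 s.
Horizontal distance R = vₓ T = 57.00 × 6.755 = 385.0 m.

385 m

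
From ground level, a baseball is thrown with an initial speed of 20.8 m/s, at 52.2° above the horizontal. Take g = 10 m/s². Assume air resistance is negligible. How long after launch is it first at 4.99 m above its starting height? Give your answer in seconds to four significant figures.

Resolve: vₓ = 20.80 cos 52.2° = 12.75 m/s and v_y0 = 20.80 sin 52.2° = 16.44 m/s.
Require v_y0 t − ½ g t² = 4.99, i.e. 5.000 t² − 16.44 t + 4.99 = 0.
Quadratic formula: t = (16.44 ± √170.32) / 10.0 = (16.44 ± 13.05) / 10.0 → t = 0.3385 s or 2.949 s.
The first (ascending) time is 0.3385 s.

0.3385 s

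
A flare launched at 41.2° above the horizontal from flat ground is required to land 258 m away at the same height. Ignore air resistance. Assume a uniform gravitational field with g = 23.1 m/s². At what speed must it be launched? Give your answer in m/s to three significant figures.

77.5 m/s

From R = (v₀² / g) sin 2θ: v₀ = √(gR / sin 2θ).
v₀ = √(23.1 × 258 / sin 82.40°) = √(5960 / 0.9912) = √6012.6 = 77.54 m/s.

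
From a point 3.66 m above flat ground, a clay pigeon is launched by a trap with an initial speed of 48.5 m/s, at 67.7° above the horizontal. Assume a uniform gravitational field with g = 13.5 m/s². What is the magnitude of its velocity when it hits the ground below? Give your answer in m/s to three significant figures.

49.5 m/s

Resolve: vₓ = 48.50 cos 67.7° = 18.40 m/s and v_y0 = 48.50 sin 67.7° = 44.87 m/s.
Vertical motion (up positive, ground at y = 0): 6.750 t² − (44.87) t − 3.66 = 0, so t = (44.87 + √(44.87² + 2·13.5·3.66)) / 13.5 = (44.87 + 45.96) / 13.5 = 6.728 s.
Vertical velocity at impact: v_y = v_y0 − g t = 44.87 − 13.5 × 6.728 = −45.96 m/s.
Speed: |v| = √(vₓ² + v_y²) = √(18.40² + 45.96²) = 49.51 m/s.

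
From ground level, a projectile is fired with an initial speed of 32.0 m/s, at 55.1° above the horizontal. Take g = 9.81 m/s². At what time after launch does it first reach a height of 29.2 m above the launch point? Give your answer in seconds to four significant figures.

Components: vₓ = 32.00 cos 55.1° = 18.31 m/s, v_y0 = 32.00 sin 55.1° = 26.24 m/s.
Height y(t) = 26.24 t − 4.905 t² = 29.2 gives 4.905 t² − 26.24 t + 29.2 = 0.
Quadratic formula: t = (26.24 ± √115.89) / 9.81 = (26.24 ± 10.77) / 9.81 → t = 1.578 s or 3.773 s.
The first (ascending) time is 1.578 s.

1.578 s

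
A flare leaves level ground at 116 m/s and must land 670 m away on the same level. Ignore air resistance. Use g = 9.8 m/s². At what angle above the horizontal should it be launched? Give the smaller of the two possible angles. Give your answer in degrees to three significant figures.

14.6°

Level-ground range R = v₀² sin(2θ)/g ⇒ sin(2θ) = gR/v₀² = 9.80 × 670 / 116² = 0.4880.
2θ = 29.21° or 180° − 29.21° = 150.8°, so θ = 14.60° or 75.40°.
The smaller angle is 14.60°.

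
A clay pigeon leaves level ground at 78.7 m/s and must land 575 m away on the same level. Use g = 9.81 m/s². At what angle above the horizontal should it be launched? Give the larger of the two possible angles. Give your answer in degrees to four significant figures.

R = v₀² sin 2θ / g gives sin 2θ = gR/v₀² = 9.81·575/78.7² = 0.9107.
2θ = 65.61° or 180° − 65.61° = 114.4°, so θ = 32.80° or 57.20°.
The larger angle is 57.20°.

57.20°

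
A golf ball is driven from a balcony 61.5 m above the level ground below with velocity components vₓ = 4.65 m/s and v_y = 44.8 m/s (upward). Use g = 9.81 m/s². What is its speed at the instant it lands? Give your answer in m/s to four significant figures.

The projectile lands when y = 61.5 + (44.80) t − ½·9.81·t² = 0. Positive root: t = (44.80 + √(44.80² + 2·9.81·61.5)) / 9.81 = (44.80 + 56.69) / 9.81 = 10.35 s.
Vertical velocity at impact: v_y = v_y0 − g t = 44.80 − 9.81 × 10.35 = −56.69 m/s.
Speed: |v| = √(vₓ² + v_y²) = √(4.650² + 56.69²) = 56.88 m/s.

56.88 m/s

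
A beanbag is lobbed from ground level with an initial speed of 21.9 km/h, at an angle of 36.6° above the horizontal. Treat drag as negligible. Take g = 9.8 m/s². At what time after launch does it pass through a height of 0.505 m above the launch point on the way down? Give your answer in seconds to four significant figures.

0.5543 s

Convert: 21.9 km/h = 21.9/3.6 = 6.083 m/s.
Horizontal component vₓ = 6.083 cos 36.6° = 4.884 m/s; vertical v_y0 = 6.083 sin 36.6° = 3.627 m/s.
Require v_y0 t − ½ g t² = 0.505, i.e. 4.900 t² − 3.627 t + 0.505 = 0.
Quadratic formula: t = (3.627 ± √3.2574) / 9.80 = (3.627 ± 1.805) / 9.80 → t = 0.1859 s or 0.5543 s.
The descending-branch root is 0.5543 s.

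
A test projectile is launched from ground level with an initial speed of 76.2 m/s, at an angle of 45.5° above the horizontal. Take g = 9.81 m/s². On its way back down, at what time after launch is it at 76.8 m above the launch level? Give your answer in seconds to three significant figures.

Horizontal component vₓ = 76.20 cos 45.5° = 53.41 m/s; vertical v_y0 = 76.20 sin 45.5° = 54.35 m/s.
Require v_y0 t − ½ g t² = 76.8, i.e. 4.905 t² − 54.35 t + 76.8 = 0.
t = [54.35 ± √(54.35² − 2·9.81·76.8)] / 9.81 = (54.35 ± 38.04) / 9.81, so t = 1.663 s or t = 9.418 s.
The descending-branch root is 9.418 s.

9.42 s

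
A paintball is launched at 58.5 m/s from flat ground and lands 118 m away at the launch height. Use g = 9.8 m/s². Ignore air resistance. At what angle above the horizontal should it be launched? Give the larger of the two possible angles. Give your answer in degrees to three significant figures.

From R = (v₀²/g) sin 2θ: sin 2θ = 9.80 × 118 / 3422.2 = 0.3379.
2θ = 19.75° or 180° − 19.75° = 160.3°, so θ = 9.875° or 80.13°.
The larger angle is 80.13°.

80.1°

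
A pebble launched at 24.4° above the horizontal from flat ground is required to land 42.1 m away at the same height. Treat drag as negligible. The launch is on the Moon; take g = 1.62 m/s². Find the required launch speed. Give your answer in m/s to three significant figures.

9.52 m/s

On level ground R = v₀² sin 2θ / g ⇒ v₀ = √(gR / sin 2θ).
v₀ = √(1.62 × 42.1 / sin 48.80°) = √(68.20 / 0.7524) = √90.644 = 9.521 m/s.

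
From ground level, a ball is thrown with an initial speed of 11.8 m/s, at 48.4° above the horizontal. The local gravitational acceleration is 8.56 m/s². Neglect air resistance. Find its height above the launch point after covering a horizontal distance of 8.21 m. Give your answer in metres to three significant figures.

4.55 m

vₓ = 11.80 cos 48.4° = 7.834 m/s; v_y0 = 11.80 sin 48.4° = 8.824 m/s.
Time to reach x = 8.21 m: t = x/vₓ = 8.21/7.834 = 1.048 s.
Height: y = v_y0 t − ½ g t² = 8.824 × 1.048 − 4.280 × 1.048² = 9.247 − 4.700 = 4.547 m.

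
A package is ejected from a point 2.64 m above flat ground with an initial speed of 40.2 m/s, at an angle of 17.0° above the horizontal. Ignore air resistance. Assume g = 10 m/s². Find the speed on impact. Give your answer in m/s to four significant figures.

Components: vₓ = 40.20 cos 17.0° = 38.44 m/s, v_y0 = 40.20 sin 17.0° = 11.75 m/s.
Vertical motion (up positive, ground at y = 0): 5.000 t² − (11.75) t − 2.64 = 0, so t = (11.75 + √(11.75² + 2·10.0·2.64)) / 10.0 = (11.75 + 13.82) / 10.0 = 2.557 s.
Vertical velocity at impact: v_y = v_y0 − g t = 11.75 − 10.0 × 2.557 = −13.82 m/s.
Speed: |v| = √(vₓ² + v_y²) = √(38.44² + 13.82²) = 40.85 m/s.

40.85 m/s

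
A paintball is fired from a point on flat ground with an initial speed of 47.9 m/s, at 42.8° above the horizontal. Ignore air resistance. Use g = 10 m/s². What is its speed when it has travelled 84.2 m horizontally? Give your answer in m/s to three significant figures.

Resolve: vₓ = 47.90 cos 42.8° = 35.15 m/s and v_y0 = 47.90 sin 42.8° = 32.55 m/s.
At x = 84.2 m, t = x/vₓ = 84.2/35.15 = 2.396 s.
Vertical velocity there: v_y = v_y0 − g t = 32.55 − 10.0 × 2.396 = 8.588 m/s.
Speed: √(vₓ² + v_y²) = √(35.15² + 8.588²) = 36.18 m/s.

36.2 m/s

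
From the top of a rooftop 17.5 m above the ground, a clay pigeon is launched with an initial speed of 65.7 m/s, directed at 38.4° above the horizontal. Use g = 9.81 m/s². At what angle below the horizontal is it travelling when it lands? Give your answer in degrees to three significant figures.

41.0°

vₓ = 65.70 cos 38.4° = 51.49 m/s; v_y0 = 65.70 sin 38.4° = 40.81 m/s.
Vertical motion (up positive, ground at y = 0): 4.905 t² − (40.81) t − 17.5 = 0, so t = (40.81 + √(40.81² + 2·9.81·17.5)) / 9.81 = (40.81 + 44.82) / 9.81 = 8.729 s.
At impact: v_y = v_y0 − g t = −44.82 m/s; vₓ = 51.49 m/s.
Angle below horizontal: arctan(|v_y|/vₓ) = arctan(44.82/51.49) = 41.04°.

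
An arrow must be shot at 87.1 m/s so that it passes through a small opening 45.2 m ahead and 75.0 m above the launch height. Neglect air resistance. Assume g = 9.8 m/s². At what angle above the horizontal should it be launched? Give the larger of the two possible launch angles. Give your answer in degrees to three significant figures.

88.2°

Trajectory: y = x tanθ − g x² (1 + tan²θ)/(2v₀²). With x = 45.2, y = 75.0, v₀ = 87.1, g = 9.80:
1.320 tan²θ − 45.2 tanθ + (76.32) = 0.
tanθ = [45.2 ± √(45.2² − 4 × 1.320 × (76.32))] / (2 × 1.320) = (45.2 ± 40.50) / 2.639, giving tanθ = 1.781 or 32.47.
θ = 60.69° or 88.24°; the larger is 88.24°.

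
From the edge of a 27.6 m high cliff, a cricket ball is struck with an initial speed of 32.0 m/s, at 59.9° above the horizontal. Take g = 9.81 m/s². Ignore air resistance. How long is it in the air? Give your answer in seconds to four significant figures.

vₓ = 32.00 cos 59.9° = 16.05 m/s; v_y0 = 32.00 sin 59.9° = 27.68 m/s.
The projectile lands when y = 27.6 + (27.68) t − ½·9.81·t² = 0. Positive root: t = (27.68 + √(27.68² + 2·9.81·27.6)) / 9.81 = (27.68 + 36.17) / 9.81 = 6.509 s.

6.509 s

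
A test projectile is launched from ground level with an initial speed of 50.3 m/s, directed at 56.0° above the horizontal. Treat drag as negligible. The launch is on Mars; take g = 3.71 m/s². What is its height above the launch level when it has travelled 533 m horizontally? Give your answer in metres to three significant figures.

124 m

Resolve: vₓ = 50.30 cos 56.0° = 28.13 m/s and v_y0 = 50.30 sin 56.0° = 41.70 m/s.
x = vₓ t ⇒ t = 533/28.13 = 18.95 s.
Height: y = v_y0 t − ½ g t² = 41.70 × 18.95 − 1.855 × 18.95² = 790.2 − 666.1 = 124.1 m.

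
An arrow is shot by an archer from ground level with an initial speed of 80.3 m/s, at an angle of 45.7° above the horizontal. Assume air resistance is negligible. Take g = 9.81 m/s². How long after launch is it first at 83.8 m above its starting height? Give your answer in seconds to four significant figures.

1.707 s

Horizontal component vₓ = 80.30 cos 45.7° = 56.08 m/s; vertical v_y0 = 80.30 sin 45.7° = 57.47 m/s.
Require v_y0 t − ½ g t² = 83.8, i.e. 4.905 t² − 57.47 t + 83.8 = 0.
Quadratic formula: t = (57.47 ± √1658.7) / 9.81 = (57.47 ± 40.73) / 9.81 → t = 1.707 s or 10.01 s.
The first (ascending) time is 1.707 s.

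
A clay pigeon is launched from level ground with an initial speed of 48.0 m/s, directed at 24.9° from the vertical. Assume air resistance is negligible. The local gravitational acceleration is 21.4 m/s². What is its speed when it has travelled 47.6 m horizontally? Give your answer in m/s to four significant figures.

Components: vₓ = 48.00 sin 24.9° = 20.21 m/s, v_y0 = 48.00 cos 24.9° = 43.54 m/s.
Time to reach x = 47.6 m: t = x/vₓ = 47.6/20.21 = 2.355 s.
Vertical velocity there: v_y = v_y0 − g t = 43.54 − 21.4 × 2.355 = −6.865 m/s.
Speed: √(vₓ² + v_y²) = √(20.21² + 6.865²) = 21.34 m/s.

21.34 m/s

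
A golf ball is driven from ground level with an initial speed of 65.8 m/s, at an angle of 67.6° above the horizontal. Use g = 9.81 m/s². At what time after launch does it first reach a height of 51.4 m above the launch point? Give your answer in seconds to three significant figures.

0.912 s

Components: vₓ = 65.80 cos 67.6° = 25.07 m/s, v_y0 = 65.80 sin 67.6° = 60.84 m/s.
Set y = v_y0 t − ½ g t² = 51.4: 4.905 t² − 60.84 t + 51.4 = 0.
Quadratic formula: t = (60.84 ± √2692.4) / 9.81 = (60.84 ± 51.89) / 9.81 → t = 0.9120 s or 11.49 s.
The first (ascending) time is 0.9120 s.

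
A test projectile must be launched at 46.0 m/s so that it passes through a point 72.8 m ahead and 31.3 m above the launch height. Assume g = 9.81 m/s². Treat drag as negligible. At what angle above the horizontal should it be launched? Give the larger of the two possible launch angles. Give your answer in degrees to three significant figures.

79.2°

Trajectory: y = x tanθ − g x² (1 + tan²θ)/(2v₀²). With x = 72.8, y = 31.3, v₀ = 46.0, g = 9.81:
12.29 tan²θ − 72.8 tanθ + (43.59) = 0.
tanθ = [72.8 ± √(72.8² − 4 × 12.29 × (43.59))] / (2 × 12.29) = (72.8 ± 56.20) / 24.57, giving tanθ = 0.6758 or 5.250.
θ = 34.05° or 79.22°; the larger is 79.22°.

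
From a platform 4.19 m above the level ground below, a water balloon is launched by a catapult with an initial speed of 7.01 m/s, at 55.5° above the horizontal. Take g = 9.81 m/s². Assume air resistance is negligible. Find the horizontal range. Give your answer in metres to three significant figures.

vₓ = 7.010 cos 55.5° = 3.971 m/s; v_y0 = 7.010 sin 55.5° = 5.777 m/s.
The projectile lands when y = 4.19 + (5.777) t − ½·9.81·t² = 0. Positive root: t = (5.777 + √(5.777² + 2·9.81·4.19)) / 9.81 = (5.777 + 10.75) / 9.81 = 1.685 s.
Horizontal distance: R = vₓ t = 3.971 × 1.685 = 6.690 m.

6.69 m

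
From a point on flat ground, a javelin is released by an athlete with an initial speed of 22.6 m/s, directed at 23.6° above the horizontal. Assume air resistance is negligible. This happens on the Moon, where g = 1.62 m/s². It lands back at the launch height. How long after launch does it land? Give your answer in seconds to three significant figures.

11.2 s

Horizontal component vₓ = 22.60 cos 23.6° = 20.71 m/s; vertical v_y0 = 22.60 sin 23.6° = 9.048 m/s.
Landing at launch height ⇒ T = 2 v_y0 / g = 2 × 9.048 / 1.62 = 11.17 s.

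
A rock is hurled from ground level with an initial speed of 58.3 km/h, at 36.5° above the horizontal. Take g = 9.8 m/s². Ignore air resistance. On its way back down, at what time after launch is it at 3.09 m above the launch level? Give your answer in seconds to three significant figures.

1.56 s

Convert: 58.3 km/h = 58.3/3.6 = 16.19 m/s.
Resolve: vₓ = 16.19 cos 36.5° = 13.02 m/s and v_y0 = 16.19 sin 36.5° = 9.633 m/s.
Set y = v_y0 t − ½ g t² = 3.09: 4.900 t² − 9.633 t + 3.09 = 0.
Quadratic formula: t = (9.633 ± √32.227) / 9.80 = (9.633 ± 5.677) / 9.80 → t = 0.4037 s or 1.562 s.
The descending-branch root is 1.562 s.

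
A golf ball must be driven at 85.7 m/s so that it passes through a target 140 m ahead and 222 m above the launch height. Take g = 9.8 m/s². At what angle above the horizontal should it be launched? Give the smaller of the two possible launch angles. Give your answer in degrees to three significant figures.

Trajectory: y = x tanθ − g x² (1 + tan²θ)/(2v₀²). With x = 140, y = 222, v₀ = 85.7, g = 9.80:
13.08 tan²θ − 140 tanθ + (235.1) = 0.
tanθ = [140 ± √(140² − 4 × 13.08 × (235.1))] / (2 × 13.08) = (140 ± 85.46) / 26.15, giving tanθ = 2.085 or 8.621.
θ = 64.38° or 83.38°; the smaller is 64.38°.

64.4°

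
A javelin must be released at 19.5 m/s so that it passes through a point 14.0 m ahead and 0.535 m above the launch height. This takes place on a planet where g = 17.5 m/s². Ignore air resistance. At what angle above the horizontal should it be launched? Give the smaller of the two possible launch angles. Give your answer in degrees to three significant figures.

22.6°

Trajectory: y = x tanθ − g x² (1 + tan²θ)/(2v₀²). With x = 14.0, y = 0.535, v₀ = 19.5, g = 17.5:
4.510 tan²θ − 14.0 tanθ + (5.045) = 0.
tanθ = [14.0 ± √(14.0² − 4 × 4.510 × (5.045))] / (2 × 4.510) = (14.0 ± 10.25) / 9.020, giving tanθ = 0.4162 or 2.688.
θ = 22.60° or 69.59°; the smaller is 22.60°.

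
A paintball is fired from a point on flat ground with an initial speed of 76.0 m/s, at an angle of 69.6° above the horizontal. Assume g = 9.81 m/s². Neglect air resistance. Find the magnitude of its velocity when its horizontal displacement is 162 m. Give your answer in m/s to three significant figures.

Resolve: vₓ = 76.00 cos 69.6° = 26.49 m/s and v_y0 = 76.00 sin 69.6° = 71.23 m/s.
Time to reach x = 162 m: t = x/vₓ = 162/26.49 = 6.115 s.
Vertical velocity there: v_y = v_y0 − g t = 71.23 − 9.81 × 6.115 = 11.24 m/s.
Speed: √(vₓ² + v_y²) = √(26.49² + 11.24²) = 28.78 m/s.

28.8 m/s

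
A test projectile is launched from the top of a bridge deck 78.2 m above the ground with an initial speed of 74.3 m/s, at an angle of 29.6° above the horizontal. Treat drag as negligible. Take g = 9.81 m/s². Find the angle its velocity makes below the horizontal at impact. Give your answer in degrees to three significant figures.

Horizontal component vₓ = 74.30 cos 29.6° = 64.60 m/s; vertical v_y0 = 74.30 sin 29.6° = 36.70 m/s.
With up positive and y = 0 at the ground: y(t) = 78.2 + (36.70) t − 4.905 t². Setting y = 0 and taking the positive root: t = [36.70 + √(36.70² + 2·9.81·78.2)] / 9.81 = (36.70 + 53.68) / 9.81 = 9.213 s.
At impact: v_y = v_y0 − g t = −53.68 m/s; vₓ = 64.60 m/s.
Angle below horizontal: arctan(|v_y|/vₓ) = arctan(53.68/64.60) = 39.72°.

39.7°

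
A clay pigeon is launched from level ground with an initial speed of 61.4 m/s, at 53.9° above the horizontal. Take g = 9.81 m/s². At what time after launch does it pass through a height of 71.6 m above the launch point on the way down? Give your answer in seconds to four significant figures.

8.370 s

Horizontal component vₓ = 61.40 cos 53.9° = 36.18 m/s; vertical v_y0 = 61.40 sin 53.9° = 49.61 m/s.
Set y = v_y0 t − ½ g t² = 71.6: 4.905 t² − 49.61 t + 71.6 = 0.
t = [49.61 ± √(49.61² − 2·9.81·71.6)] / 9.81 = (49.61 ± 32.50) / 9.81, so t = 1.744 s or t = 8.370 s.
The descending-branch root is 8.370 s.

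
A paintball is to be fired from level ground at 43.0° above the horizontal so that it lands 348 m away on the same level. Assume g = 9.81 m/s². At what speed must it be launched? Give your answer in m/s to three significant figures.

On level ground R = v₀² sin 2θ / g ⇒ v₀ = √(gR / sin 2θ).
v₀ = √(9.81 × 348 / sin 86.00°) = √(3414 / 0.9976) = √3422.2 = 58.50 m/s.

58.5 m/s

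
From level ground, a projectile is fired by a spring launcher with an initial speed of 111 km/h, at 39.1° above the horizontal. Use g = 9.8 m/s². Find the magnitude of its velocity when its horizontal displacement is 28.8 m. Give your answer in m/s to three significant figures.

25.1 m/s

Convert: 111 km/h = 111/3.6 = 30.83 m/s.
vₓ = 30.83 cos 39.1° = 23.93 m/s; v_y0 = 30.83 sin 39.1° = 19.45 m/s.
x = vₓ t ⇒ t = 28.8/23.93 = 1.204 s.
Vertical velocity there: v_y = v_y0 − g t = 19.45 − 9.80 × 1.204 = 7.650 m/s.
Speed: √(vₓ² + v_y²) = √(23.93² + 7.650²) = 25.12 m/s.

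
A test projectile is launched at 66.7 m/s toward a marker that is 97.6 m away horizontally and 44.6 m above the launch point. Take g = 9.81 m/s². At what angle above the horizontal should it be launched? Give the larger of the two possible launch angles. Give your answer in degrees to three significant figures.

Trajectory: y = x tanθ − g x² (1 + tan²θ)/(2v₀²). With x = 97.6, y = 44.6, v₀ = 66.7, g = 9.81:
10.50 tan²θ − 97.6 tanθ + (55.10) = 0.
tanθ = [97.6 ± √(97.6² − 4 × 10.50 × (55.10))] / (2 × 10.50) = (97.6 ± 84.92) / 21.00, giving tanθ = 0.6038 or 8.689.
θ = 31.12° or 83.44°; the larger is 83.44°.

83.4°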